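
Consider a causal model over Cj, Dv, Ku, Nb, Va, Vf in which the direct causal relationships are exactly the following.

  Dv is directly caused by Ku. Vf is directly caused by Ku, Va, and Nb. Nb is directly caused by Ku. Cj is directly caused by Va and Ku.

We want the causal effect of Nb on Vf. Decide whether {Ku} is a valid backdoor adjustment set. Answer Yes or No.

Yes

Backdoor paths from Nb to Vf (paths whose first edge points into Nb):
  P1: Nb <- Ku -> Vf
  P2: Nb <- Ku -> Cj <- Va -> Vf
Condition 1 (no descendant of Nb in the set): holds — descendants of Nb are {Vf}; none are in {Ku}.
Condition 2 (every backdoor path blocked by {Ku}):
  P1: blocked at fork node Ku ∈ conditioning set.
  P2: blocked at fork node Ku ∈ conditioning set.
{Ku} satisfies the backdoor criterion.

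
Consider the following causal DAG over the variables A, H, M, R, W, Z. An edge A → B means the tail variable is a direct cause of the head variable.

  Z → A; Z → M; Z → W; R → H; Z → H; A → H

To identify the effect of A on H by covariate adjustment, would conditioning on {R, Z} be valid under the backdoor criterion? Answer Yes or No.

Yes

Backdoor paths from A to H (paths whose first edge points into A):
  P1: A <- Z -> H
Condition 1 (no descendant of A in the set): holds — descendants of A are {H}; none are in {R, Z}.
Condition 2 (every backdoor path blocked by {R, Z}):
  P1: blocked at fork node Z ∈ conditioning set.
{R, Z} satisfies the backdoor criterion.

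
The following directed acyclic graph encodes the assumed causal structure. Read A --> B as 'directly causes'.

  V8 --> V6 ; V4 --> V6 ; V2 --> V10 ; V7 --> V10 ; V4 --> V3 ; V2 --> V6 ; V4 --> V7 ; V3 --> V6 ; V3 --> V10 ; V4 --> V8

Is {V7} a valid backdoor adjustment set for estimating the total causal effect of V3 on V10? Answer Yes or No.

Backdoor paths from V3 to V10 (paths whose first edge points into V3):
  P1: V3 <- V4 -> V8 -> V6 <- V2 -> V10
  P2: V3 <- V4 -> V7 -> V10
  P3: V3 <- V4 -> V6 <- V2 -> V10
Condition 1 (no descendant of V3 in the set): holds — descendants of V3 are {V10, V6}; none are in {V7}.
Condition 2 (every backdoor path blocked by {V7}):
  P1: blocked at collider V6 (neither it nor any descendant is in the conditioning set).
  P2: blocked at chain node V7 ∈ conditioning set.
  P3: blocked at collider V6 (neither it nor any descendant is in the conditioning set).
{V7} satisfies the backdoor criterion.

Yes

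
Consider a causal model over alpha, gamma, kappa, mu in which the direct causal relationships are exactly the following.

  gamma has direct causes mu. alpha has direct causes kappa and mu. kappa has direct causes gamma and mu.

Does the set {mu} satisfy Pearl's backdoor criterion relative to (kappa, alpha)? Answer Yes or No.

Yes

Backdoor paths from kappa to alpha (paths whose first edge points into kappa):
  P1: kappa <- mu -> alpha
  P2: kappa <- gamma <- mu -> alpha
Condition 1 (no descendant of kappa in the set): holds — descendants of kappa are {alpha}; none are in {mu}.
Condition 2 (every backdoor path blocked by {mu}):
  P1: blocked at fork node mu ∈ conditioning set.
  P2: blocked at fork node mu ∈ conditioning set.
{mu} satisfies the backdoor criterion.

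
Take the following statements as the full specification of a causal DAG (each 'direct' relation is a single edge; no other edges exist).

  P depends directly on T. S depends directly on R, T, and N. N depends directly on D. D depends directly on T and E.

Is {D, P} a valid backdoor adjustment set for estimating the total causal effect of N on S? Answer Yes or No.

Backdoor paths from N to S (paths whose first edge points into N):
  P1: N <- D <- T -> S
Condition 1 (no descendant of N in the set): holds — descendants of N are {S}; none are in {D, P}.
Condition 2 (every backdoor path blocked by {D, P}):
  P1: blocked at chain node D ∈ conditioning set.
{D, P} satisfies the backdoor criterion.

Yes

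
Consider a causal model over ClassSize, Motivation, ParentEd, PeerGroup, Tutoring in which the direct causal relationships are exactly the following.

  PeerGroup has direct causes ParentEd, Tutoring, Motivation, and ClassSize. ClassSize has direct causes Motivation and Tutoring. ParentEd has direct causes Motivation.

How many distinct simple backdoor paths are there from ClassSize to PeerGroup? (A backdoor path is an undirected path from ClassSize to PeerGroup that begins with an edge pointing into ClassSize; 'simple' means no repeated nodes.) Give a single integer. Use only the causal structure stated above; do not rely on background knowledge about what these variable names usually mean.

A backdoor path from ClassSize to PeerGroup is any simple undirected path whose first edge points into ClassSize (i.e. leaves ClassSize via a parent).
Parents of ClassSize: {Motivation, Tutoring}.
Enumerating:
  P1: ClassSize <- Motivation -> ParentEd -> PeerGroup
  P2: ClassSize <- Motivation -> PeerGroup
  P3: ClassSize <- Tutoring -> PeerGroup
That exhausts the simple backdoor paths. Count: 3.

3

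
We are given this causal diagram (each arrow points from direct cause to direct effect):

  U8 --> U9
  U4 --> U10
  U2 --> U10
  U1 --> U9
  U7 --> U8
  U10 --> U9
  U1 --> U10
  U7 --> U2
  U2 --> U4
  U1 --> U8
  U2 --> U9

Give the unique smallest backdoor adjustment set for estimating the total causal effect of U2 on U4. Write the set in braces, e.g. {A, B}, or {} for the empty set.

Variables eligible for adjustment (non-descendants of U2, excluding U2 and U4): {U1, U7, U8}.
Backdoor paths from U2 to U4:
  P1: U2 <- U7 -> U8 <- U1 -> U10 <- U4
  P2: U2 <- U7 -> U8 <- U1 -> U9 <- U10 <- U4
  P3: U2 <- U7 -> U8 -> U9 <- U1 -> U10 <- U4
  P4: U2 <- U7 -> U8 -> U9 <- U10 <- U4
Each backdoor path contains an unconditioned collider, so every path is already blocked with the empty conditioning set:
  P1: blocked at collider U8 (neither it nor any descendant is in the conditioning set).
  P2: blocked at collider U8 (neither it nor any descendant is in the conditioning set).
  P3: blocked at collider U9 (neither it nor any descendant is in the conditioning set).
  P4: blocked at collider U9 (neither it nor any descendant is in the conditioning set).
The empty set is therefore the unique smallest valid set.

{}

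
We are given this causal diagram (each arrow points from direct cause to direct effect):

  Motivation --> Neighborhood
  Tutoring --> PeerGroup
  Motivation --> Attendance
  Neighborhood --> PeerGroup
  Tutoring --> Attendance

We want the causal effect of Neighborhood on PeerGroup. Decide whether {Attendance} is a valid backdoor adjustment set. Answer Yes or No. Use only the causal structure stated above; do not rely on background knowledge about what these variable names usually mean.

No

Backdoor paths from Neighborhood to PeerGroup (paths whose first edge points into Neighborhood):
  P1: Neighborhood <- Motivation -> Attendance <- Tutoring -> PeerGroup
Condition 1 (no descendant of Neighborhood in the set): holds — descendants of Neighborhood are {PeerGroup}; none are in {Attendance}.
Condition 2 (every backdoor path blocked by {Attendance}):
  P1: open — collider(s) Attendance are conditioned on (or have a conditioned descendant) and no non-collider on the path is in the set.
{Attendance} does not satisfy the backdoor criterion.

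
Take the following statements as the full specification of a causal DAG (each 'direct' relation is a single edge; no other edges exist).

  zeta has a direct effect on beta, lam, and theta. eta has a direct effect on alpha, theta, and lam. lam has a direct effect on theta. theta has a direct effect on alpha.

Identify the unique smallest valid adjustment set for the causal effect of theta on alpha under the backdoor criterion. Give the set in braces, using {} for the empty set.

{eta}

Variables eligible for adjustment (non-descendants of theta, excluding theta and alpha): {beta, eta, lam, zeta}.
Backdoor paths from theta to alpha:
  P1: theta <- eta -> alpha
  P2: theta <- zeta -> lam <- eta -> alpha
  P3: theta <- lam <- eta -> alpha
The empty set is not sufficient: P1 (theta <- eta -> alpha) has no collider blocking it and no conditioned non-collider, so it is open.
Try {eta}:
  P1: blocked at fork node eta ∈ conditioning set.
  P2: blocked at collider lam (neither it nor any descendant is in the conditioning set).
  P3: blocked at fork node eta ∈ conditioning set.
{eta} contains no descendant of theta and blocks every backdoor path.
No other singleton works — e.g. {zeta} leaves P1 open — so {eta} is the unique smallest valid adjustment set.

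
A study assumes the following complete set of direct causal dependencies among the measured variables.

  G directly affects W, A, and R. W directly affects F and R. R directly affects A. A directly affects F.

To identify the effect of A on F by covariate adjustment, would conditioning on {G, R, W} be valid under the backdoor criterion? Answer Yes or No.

Backdoor paths from A to F (paths whose first edge points into A):
  P1: A <- G -> W -> F
  P2: A <- G -> R <- W -> F
  P3: A <- R <- G -> W -> F
  P4: A <- R <- W -> F
Condition 1 (no descendant of A in the set): holds — descendants of A are {F}; none are in {G, R, W}.
Condition 2 (every backdoor path blocked by {G, R, W}):
  P1: blocked at fork node G ∈ conditioning set.
  P2: blocked at fork node G ∈ conditioning set.
  P3: blocked at chain node R ∈ conditioning set.
  P4: blocked at chain node R ∈ conditioning set.
{G, R, W} satisfies the backdoor criterion.

Yes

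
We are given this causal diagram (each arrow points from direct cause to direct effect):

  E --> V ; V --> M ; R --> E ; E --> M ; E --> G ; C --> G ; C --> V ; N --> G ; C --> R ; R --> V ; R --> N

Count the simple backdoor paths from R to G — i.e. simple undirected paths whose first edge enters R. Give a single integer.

A backdoor path from R to G is any simple undirected path whose first edge points into R (i.e. leaves R via a parent).
Parents of R: {C}.
Enumerating:
  P1: R <- C -> V <- E -> G
  P2: R <- C -> V -> M <- E -> G
  P3: R <- C -> G
That exhausts the simple backdoor paths. Count: 3.

3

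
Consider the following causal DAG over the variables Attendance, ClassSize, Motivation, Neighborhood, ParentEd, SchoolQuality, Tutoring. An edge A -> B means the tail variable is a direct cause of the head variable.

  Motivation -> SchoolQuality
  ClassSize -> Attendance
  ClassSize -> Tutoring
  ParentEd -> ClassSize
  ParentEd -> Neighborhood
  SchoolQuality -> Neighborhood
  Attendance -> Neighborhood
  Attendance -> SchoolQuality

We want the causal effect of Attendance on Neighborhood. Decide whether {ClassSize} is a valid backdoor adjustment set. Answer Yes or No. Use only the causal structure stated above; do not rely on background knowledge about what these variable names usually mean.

Yes

Backdoor paths from Attendance to Neighborhood (paths whose first edge points into Attendance):
  P1: Attendance <- ClassSize <- ParentEd -> Neighborhood
Condition 1 (no descendant of Attendance in the set): holds — descendants of Attendance are {Neighborhood, SchoolQuality}; none are in {ClassSize}.
Condition 2 (every backdoor path blocked by {ClassSize}):
  P1: blocked at chain node ClassSize ∈ conditioning set.
{ClassSize} satisfies the backdoor criterion.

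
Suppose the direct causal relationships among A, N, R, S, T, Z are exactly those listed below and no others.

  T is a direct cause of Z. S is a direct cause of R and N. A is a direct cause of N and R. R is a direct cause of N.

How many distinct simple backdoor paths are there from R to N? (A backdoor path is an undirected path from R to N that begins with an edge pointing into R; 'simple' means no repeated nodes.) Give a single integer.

2

A backdoor path from R to N is any simple undirected path whose first edge points into R (i.e. leaves R via a parent).
Parents of R: {A, S}.
Enumerating:
  P1: R <- S -> N
  P2: R <- A -> N
That exhausts the simple backdoor paths. Count: 2.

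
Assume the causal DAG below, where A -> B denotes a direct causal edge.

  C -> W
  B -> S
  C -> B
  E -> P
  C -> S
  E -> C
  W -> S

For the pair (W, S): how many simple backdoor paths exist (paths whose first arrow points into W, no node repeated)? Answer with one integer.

2

A backdoor path from W to S is any simple undirected path whose first edge points into W (i.e. leaves W via a parent).
Parents of W: {C}.
Enumerating:
  P1: W <- C -> B -> S
  P2: W <- C -> S
That exhausts the simple backdoor paths. Count: 2.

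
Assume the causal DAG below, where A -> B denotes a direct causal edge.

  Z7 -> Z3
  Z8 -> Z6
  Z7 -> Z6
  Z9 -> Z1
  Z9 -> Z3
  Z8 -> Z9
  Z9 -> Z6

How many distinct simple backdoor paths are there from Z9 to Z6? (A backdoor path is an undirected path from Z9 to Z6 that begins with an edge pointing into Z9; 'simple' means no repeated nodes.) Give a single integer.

A backdoor path from Z9 to Z6 is any simple undirected path whose first edge points into Z9 (i.e. leaves Z9 via a parent).
Parents of Z9: {Z8}.
Enumerating:
  P1: Z9 <- Z8 -> Z6
That exhausts the simple backdoor paths. Count: 1.

1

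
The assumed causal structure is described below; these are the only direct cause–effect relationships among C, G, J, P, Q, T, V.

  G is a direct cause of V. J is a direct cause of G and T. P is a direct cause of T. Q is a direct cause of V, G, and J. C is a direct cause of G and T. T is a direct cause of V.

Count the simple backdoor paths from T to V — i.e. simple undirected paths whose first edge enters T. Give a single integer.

A backdoor path from T to V is any simple undirected path whose first edge points into T (i.e. leaves T via a parent).
Parents of T: {C, J, P}.
Enumerating:
  P1: T <- C -> G <- Q -> V
  P2: T <- C -> G <- J <- Q -> V
  P3: T <- C -> G -> V
  P4: T <- J <- Q -> G -> V
  P5: T <- J <- Q -> V
  P6: T <- J -> G <- Q -> V
  P7: T <- J -> G -> V
That exhausts the simple backdoor paths. Count: 7.

7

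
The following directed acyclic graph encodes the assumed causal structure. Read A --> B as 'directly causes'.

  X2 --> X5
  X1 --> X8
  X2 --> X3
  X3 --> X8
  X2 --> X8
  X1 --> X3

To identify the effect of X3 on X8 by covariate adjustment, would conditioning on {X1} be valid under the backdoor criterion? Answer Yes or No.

Backdoor paths from X3 to X8 (paths whose first edge points into X3):
  P1: X3 <- X1 -> X8
  P2: X3 <- X2 -> X8
Condition 1 (no descendant of X3 in the set): holds — descendants of X3 are {X8}; none are in {X1}.
Condition 2 (every backdoor path blocked by {X1}):
  P1: blocked at fork node X1 ∈ conditioning set.
  P2: open — no interior node is in the conditioning set.
{X1} does not satisfy the backdoor criterion.

No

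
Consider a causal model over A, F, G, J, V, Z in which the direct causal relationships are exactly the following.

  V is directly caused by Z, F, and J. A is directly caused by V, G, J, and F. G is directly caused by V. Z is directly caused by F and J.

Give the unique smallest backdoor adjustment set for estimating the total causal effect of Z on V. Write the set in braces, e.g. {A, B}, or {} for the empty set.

{F, J}

Variables eligible for adjustment (non-descendants of Z, excluding Z and V): {F, J}.
Backdoor paths from Z to V:
  P1: Z <- J -> V
  P2: Z <- J -> A <- F -> V
  P3: Z <- J -> A <- V
  P4: Z <- J -> A <- G <- V
  P5: Z <- F -> V
  P6: Z <- F -> A <- J -> V
  P7: Z <- F -> A <- V
  P8: Z <- F -> A <- G <- V
The empty set is not sufficient: P1 (Z <- J -> V) has no collider blocking it and no conditioned non-collider, so it is open.
Try {F, J}:
  P1: blocked at fork node J ∈ conditioning set.
  P2: blocked at fork node J ∈ conditioning set.
  P3: blocked at fork node J ∈ conditioning set.
  P4: blocked at fork node J ∈ conditioning set.
  P5: blocked at fork node F ∈ conditioning set.
  P6: blocked at fork node F ∈ conditioning set.
  P7: blocked at fork node F ∈ conditioning set.
  P8: blocked at fork node F ∈ conditioning set.
{F, J} contains no descendant of Z and blocks every backdoor path.
Every element of {F, J} is needed (dropping F leaves P5 open; dropping J leaves P1 open), so no proper subset is valid.
Among all size-2 subsets of the eligible variables, only {F, J} blocks every backdoor path, so it is the unique smallest valid adjustment set.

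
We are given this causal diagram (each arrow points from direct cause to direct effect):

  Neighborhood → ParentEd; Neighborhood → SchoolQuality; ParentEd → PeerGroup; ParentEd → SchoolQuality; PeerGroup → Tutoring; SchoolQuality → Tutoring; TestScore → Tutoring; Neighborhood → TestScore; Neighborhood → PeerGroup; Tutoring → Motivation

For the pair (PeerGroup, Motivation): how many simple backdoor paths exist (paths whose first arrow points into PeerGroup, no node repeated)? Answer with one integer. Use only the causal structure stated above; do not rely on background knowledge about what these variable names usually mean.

A backdoor path from PeerGroup to Motivation is any simple undirected path whose first edge points into PeerGroup (i.e. leaves PeerGroup via a parent).
Parents of PeerGroup: {Neighborhood, ParentEd}.
Enumerating:
  P1: PeerGroup <- Neighborhood -> TestScore -> Tutoring -> Motivation
  P2: PeerGroup <- Neighborhood -> ParentEd -> SchoolQuality -> Tutoring -> Motivation
  P3: PeerGroup <- Neighborhood -> SchoolQuality -> Tutoring -> Motivation
  P4: PeerGroup <- ParentEd <- Neighborhood -> TestScore -> Tutoring -> Motivation
  P5: PeerGroup <- ParentEd <- Neighborhood -> SchoolQuality -> Tutoring -> Motivation
  P6: PeerGroup <- ParentEd -> SchoolQuality <- Neighborhood -> TestScore -> Tutoring -> Motivation
  P7: PeerGroup <- ParentEd -> SchoolQuality -> Tutoring -> Motivation
That exhausts the simple backdoor paths. Count: 7.

7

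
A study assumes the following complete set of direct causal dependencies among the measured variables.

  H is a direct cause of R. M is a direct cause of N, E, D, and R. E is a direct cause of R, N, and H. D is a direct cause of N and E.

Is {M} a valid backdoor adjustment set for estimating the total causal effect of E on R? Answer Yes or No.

Yes

Backdoor paths from E to R (paths whose first edge points into E):
  P1: E <- M -> R
  P2: E <- D <- M -> R
  P3: E <- D -> N <- M -> R
Condition 1 (no descendant of E in the set): holds — descendants of E are {H, N, R}; none are in {M}.
Condition 2 (every backdoor path blocked by {M}):
  P1: blocked at fork node M ∈ conditioning set.
  P2: blocked at fork node M ∈ conditioning set.
  P3: blocked at collider N (neither it nor any descendant is in the conditioning set).
{M} satisfies the backdoor criterion.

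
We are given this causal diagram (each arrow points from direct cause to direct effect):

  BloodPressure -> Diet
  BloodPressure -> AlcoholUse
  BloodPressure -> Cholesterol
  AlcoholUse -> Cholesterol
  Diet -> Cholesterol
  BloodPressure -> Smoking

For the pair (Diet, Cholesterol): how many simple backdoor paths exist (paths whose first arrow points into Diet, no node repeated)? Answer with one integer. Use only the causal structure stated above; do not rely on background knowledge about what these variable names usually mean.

2

A backdoor path from Diet to Cholesterol is any simple undirected path whose first edge points into Diet (i.e. leaves Diet via a parent).
Parents of Diet: {BloodPressure}.
Enumerating:
  P1: Diet <- BloodPressure -> AlcoholUse -> Cholesterol
  P2: Diet <- BloodPressure -> Cholesterol
That exhausts the simple backdoor paths. Count: 2.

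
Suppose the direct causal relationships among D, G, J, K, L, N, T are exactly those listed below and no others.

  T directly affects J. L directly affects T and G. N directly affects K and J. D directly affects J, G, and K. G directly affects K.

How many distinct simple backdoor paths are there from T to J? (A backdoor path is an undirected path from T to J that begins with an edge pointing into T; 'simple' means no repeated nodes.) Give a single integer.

4

A backdoor path from T to J is any simple undirected path whose first edge points into T (i.e. leaves T via a parent).
Parents of T: {L}.
Enumerating:
  P1: T <- L -> G <- D -> K <- N -> J
  P2: T <- L -> G <- D -> J
  P3: T <- L -> G -> K <- D -> J
  P4: T <- L -> G -> K <- N -> J
That exhausts the simple backdoor paths. Count: 4.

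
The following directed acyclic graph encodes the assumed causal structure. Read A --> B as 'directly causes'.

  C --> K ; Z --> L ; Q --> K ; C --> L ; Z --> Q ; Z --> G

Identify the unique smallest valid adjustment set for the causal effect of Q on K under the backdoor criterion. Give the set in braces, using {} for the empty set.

{}

Variables eligible for adjustment (non-descendants of Q, excluding Q and K): {C, G, L, Z}.
Backdoor paths from Q to K:
  P1: Q <- Z -> L <- C -> K
Each backdoor path contains an unconditioned collider, so every path is already blocked with the empty conditioning set:
  P1: blocked at collider L (neither it nor any descendant is in the conditioning set).
The empty set is therefore the unique smallest valid set.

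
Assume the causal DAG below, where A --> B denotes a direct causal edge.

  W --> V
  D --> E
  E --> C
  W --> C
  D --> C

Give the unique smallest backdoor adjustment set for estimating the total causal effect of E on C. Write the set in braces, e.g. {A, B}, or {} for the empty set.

{D}

Variables eligible for adjustment (non-descendants of E, excluding E and C): {D, V, W}.
Backdoor paths from E to C:
  P1: E <- D -> C
The empty set is not sufficient: P1 (E <- D -> C) has no collider blocking it and no conditioned non-collider, so it is open.
Try {D}:
  P1: blocked at fork node D ∈ conditioning set.
{D} contains no descendant of E and blocks every backdoor path.
No other singleton works — e.g. {W} leaves P1 open — so {D} is the unique smallest valid adjustment set.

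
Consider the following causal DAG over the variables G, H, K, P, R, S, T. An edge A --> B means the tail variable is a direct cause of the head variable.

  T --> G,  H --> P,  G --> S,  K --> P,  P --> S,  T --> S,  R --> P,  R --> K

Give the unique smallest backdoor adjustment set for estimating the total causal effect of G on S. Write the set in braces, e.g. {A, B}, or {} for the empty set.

Variables eligible for adjustment (non-descendants of G, excluding G and S): {H, K, P, R, T}.
Backdoor paths from G to S:
  P1: G <- T -> S
The empty set is not sufficient: P1 (G <- T -> S) has no collider blocking it and no conditioned non-collider, so it is open.
Try {T}:
  P1: blocked at fork node T ∈ conditioning set.
{T} contains no descendant of G and blocks every backdoor path.
No other singleton works — e.g. {R} leaves P1 open — so {T} is the unique smallest valid adjustment set.

{T}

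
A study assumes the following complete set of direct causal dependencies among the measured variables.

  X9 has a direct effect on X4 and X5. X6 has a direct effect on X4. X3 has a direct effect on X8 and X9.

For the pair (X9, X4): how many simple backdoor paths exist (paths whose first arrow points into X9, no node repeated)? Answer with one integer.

0

A backdoor path from X9 to X4 is any simple undirected path whose first edge points into X9 (i.e. leaves X9 via a parent).
Parents of X9: {X3}.
No simple path from any parent of X9 reaches X4 without revisiting X9, so there are no backdoor paths.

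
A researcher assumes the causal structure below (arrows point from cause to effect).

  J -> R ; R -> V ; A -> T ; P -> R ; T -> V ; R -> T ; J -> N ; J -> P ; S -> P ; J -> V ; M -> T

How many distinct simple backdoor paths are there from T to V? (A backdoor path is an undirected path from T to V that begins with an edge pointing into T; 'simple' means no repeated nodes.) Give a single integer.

A backdoor path from T to V is any simple undirected path whose first edge points into T (i.e. leaves T via a parent).
Parents of T: {A, M, R}.
Enumerating:
  P1: T <- R <- J -> V
  P2: T <- R <- P <- J -> V
  P3: T <- R -> V
That exhausts the simple backdoor paths. Count: 3.

3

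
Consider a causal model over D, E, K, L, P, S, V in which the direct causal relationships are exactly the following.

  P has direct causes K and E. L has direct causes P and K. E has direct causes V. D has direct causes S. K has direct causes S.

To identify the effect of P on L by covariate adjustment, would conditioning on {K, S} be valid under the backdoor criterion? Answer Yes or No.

Backdoor paths from P to L (paths whose first edge points into P):
  P1: P <- K -> L
Condition 1 (no descendant of P in the set): holds — descendants of P are {L}; none are in {K, S}.
Condition 2 (every backdoor path blocked by {K, S}):
  P1: blocked at fork node K ∈ conditioning set.
{K, S} satisfies the backdoor criterion.

Yes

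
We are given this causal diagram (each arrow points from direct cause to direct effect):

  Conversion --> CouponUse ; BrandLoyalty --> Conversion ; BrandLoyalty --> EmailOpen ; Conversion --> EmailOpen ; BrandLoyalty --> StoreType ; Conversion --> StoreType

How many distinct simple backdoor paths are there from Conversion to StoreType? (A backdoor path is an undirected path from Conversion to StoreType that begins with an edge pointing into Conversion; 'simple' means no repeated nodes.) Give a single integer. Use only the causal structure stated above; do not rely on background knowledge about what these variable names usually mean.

A backdoor path from Conversion to StoreType is any simple undirected path whose first edge points into Conversion (i.e. leaves Conversion via a parent).
Parents of Conversion: {BrandLoyalty}.
Enumerating:
  P1: Conversion <- BrandLoyalty -> StoreType
That exhausts the simple backdoor paths. Count: 1.

1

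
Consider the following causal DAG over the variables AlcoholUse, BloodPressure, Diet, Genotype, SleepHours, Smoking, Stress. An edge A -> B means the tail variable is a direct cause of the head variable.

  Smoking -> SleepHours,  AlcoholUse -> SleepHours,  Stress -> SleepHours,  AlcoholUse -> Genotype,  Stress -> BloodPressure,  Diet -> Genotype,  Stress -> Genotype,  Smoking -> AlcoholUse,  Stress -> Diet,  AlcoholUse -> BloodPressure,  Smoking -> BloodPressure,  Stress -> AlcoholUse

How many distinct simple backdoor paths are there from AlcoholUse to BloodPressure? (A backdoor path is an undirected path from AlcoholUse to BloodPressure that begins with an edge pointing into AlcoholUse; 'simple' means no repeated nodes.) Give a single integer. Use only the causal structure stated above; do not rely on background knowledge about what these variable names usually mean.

4

A backdoor path from AlcoholUse to BloodPressure is any simple undirected path whose first edge points into AlcoholUse (i.e. leaves AlcoholUse via a parent).
Parents of AlcoholUse: {Smoking, Stress}.
Enumerating:
  P1: AlcoholUse <- Stress -> BloodPressure
  P2: AlcoholUse <- Stress -> SleepHours <- Smoking -> BloodPressure
  P3: AlcoholUse <- Smoking -> BloodPressure
  P4: AlcoholUse <- Smoking -> SleepHours <- Stress -> BloodPressure
That exhausts the simple backdoor paths. Count: 4.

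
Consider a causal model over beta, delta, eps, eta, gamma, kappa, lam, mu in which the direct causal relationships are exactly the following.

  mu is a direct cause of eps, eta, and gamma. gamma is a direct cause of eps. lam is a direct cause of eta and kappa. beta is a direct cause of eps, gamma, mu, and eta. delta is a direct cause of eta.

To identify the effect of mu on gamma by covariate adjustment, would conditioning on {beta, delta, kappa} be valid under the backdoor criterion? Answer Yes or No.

Backdoor paths from mu to gamma (paths whose first edge points into mu):
  P1: mu <- beta -> gamma
  P2: mu <- beta -> eps <- gamma
Condition 1 (no descendant of mu in the set): holds — descendants of mu are {eps, eta, gamma}; none are in {beta, delta, kappa}.
Condition 2 (every backdoor path blocked by {beta, delta, kappa}):
  P1: blocked at fork node beta ∈ conditioning set.
  P2: blocked at fork node beta ∈ conditioning set.
{beta, delta, kappa} satisfies the backdoor criterion.

Yes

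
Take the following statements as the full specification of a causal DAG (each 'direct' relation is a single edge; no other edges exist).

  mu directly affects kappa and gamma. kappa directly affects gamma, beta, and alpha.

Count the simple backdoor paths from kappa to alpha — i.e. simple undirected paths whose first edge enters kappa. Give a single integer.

A backdoor path from kappa to alpha is any simple undirected path whose first edge points into kappa (i.e. leaves kappa via a parent).
Parents of kappa: {mu}.
No simple path from any parent of kappa reaches alpha without revisiting kappa, so there are no backdoor paths.

0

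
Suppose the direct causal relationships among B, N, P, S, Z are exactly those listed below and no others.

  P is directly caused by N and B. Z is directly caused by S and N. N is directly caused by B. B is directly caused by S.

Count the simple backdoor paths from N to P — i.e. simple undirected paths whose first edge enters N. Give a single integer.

A backdoor path from N to P is any simple undirected path whose first edge points into N (i.e. leaves N via a parent).
Parents of N: {B}.
Enumerating:
  P1: N <- B -> P
That exhausts the simple backdoor paths. Count: 1.

1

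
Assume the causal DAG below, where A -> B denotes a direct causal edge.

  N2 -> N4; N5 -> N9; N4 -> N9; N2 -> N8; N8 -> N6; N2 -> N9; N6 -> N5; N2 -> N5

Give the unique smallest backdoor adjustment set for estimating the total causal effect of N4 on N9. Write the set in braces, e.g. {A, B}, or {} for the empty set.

Variables eligible for adjustment (non-descendants of N4, excluding N4 and N9): {N2, N5, N6, N8}.
Backdoor paths from N4 to N9:
  P1: N4 <- N2 -> N8 -> N6 -> N5 -> N9
  P2: N4 <- N2 -> N5 -> N9
  P3: N4 <- N2 -> N9
The empty set is not sufficient: P1 (N4 <- N2 -> N8 -> N6 -> N5 -> N9) has no collider blocking it and no conditioned non-collider, so it is open.
Try {N2}:
  P1: blocked at fork node N2 ∈ conditioning set.
  P2: blocked at fork node N2 ∈ conditioning set.
  P3: blocked at fork node N2 ∈ conditioning set.
{N2} contains no descendant of N4 and blocks every backdoor path.
No other singleton works — e.g. {N8} leaves P2 open — so {N2} is the unique smallest valid adjustment set.

{N2}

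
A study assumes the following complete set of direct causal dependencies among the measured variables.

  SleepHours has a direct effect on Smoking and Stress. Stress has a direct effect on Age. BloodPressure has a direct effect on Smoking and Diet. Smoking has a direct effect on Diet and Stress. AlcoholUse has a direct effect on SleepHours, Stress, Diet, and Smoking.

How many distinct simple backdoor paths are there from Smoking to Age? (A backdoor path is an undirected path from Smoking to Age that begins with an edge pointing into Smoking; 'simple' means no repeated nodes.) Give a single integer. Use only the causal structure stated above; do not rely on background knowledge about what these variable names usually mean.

A backdoor path from Smoking to Age is any simple undirected path whose first edge points into Smoking (i.e. leaves Smoking via a parent).
Parents of Smoking: {AlcoholUse, BloodPressure, SleepHours}.
Enumerating:
  P1: Smoking <- AlcoholUse -> SleepHours -> Stress -> Age
  P2: Smoking <- AlcoholUse -> Stress -> Age
  P3: Smoking <- SleepHours <- AlcoholUse -> Stress -> Age
  P4: Smoking <- SleepHours -> Stress -> Age
  P5: Smoking <- BloodPressure -> Diet <- AlcoholUse -> SleepHours -> Stress -> Age
  P6: Smoking <- BloodPressure -> Diet <- AlcoholUse -> Stress -> Age
That exhausts the simple backdoor paths. Count: 6.

6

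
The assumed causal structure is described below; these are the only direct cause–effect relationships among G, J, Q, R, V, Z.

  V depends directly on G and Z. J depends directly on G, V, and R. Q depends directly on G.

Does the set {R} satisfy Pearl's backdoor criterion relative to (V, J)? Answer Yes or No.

Backdoor paths from V to J (paths whose first edge points into V):
  P1: V <- G -> J
Condition 1 (no descendant of V in the set): holds — descendants of V are {J}; none are in {R}.
Condition 2 (every backdoor path blocked by {R}):
  P1: open — no interior node is in the conditioning set.
{R} does not satisfy the backdoor criterion.

No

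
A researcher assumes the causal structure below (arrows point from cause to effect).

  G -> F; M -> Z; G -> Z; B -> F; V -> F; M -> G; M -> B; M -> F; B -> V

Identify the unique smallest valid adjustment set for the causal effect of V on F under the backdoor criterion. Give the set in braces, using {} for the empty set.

{B}

Variables eligible for adjustment (non-descendants of V, excluding V and F): {B, G, M, Z}.
Backdoor paths from V to F:
  P1: V <- B <- M -> G -> F
  P2: V <- B <- M -> Z <- G -> F
  P3: V <- B <- M -> F
  P4: V <- B -> F
The empty set is not sufficient: P1 (V <- B <- M -> G -> F) has no collider blocking it and no conditioned non-collider, so it is open.
Try {B}:
  P1: blocked at chain node B ∈ conditioning set.
  P2: blocked at chain node B ∈ conditioning set.
  P3: blocked at chain node B ∈ conditioning set.
  P4: blocked at fork node B ∈ conditioning set.
{B} contains no descendant of V and blocks every backdoor path.
No other singleton works — e.g. {M} leaves P4 open — so {B} is the unique smallest valid adjustment set.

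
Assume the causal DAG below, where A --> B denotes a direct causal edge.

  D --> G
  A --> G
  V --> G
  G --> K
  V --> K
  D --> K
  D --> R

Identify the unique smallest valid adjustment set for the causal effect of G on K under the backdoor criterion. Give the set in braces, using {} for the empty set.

{D, V}

Variables eligible for adjustment (non-descendants of G, excluding G and K): {A, D, R, V}.
Backdoor paths from G to K:
  P1: G <- D -> K
  P2: G <- V -> K
The empty set is not sufficient: P1 (G <- D -> K) has no collider blocking it and no conditioned non-collider, so it is open.
Try {D, V}:
  P1: blocked at fork node D ∈ conditioning set.
  P2: blocked at fork node V ∈ conditioning set.
{D, V} contains no descendant of G and blocks every backdoor path.
Every element of {D, V} is needed (dropping D leaves P1 open; dropping V leaves P2 open), so no proper subset is valid.
Among all size-2 subsets of the eligible variables, only {D, V} blocks every backdoor path, so it is the unique smallest valid adjustment set.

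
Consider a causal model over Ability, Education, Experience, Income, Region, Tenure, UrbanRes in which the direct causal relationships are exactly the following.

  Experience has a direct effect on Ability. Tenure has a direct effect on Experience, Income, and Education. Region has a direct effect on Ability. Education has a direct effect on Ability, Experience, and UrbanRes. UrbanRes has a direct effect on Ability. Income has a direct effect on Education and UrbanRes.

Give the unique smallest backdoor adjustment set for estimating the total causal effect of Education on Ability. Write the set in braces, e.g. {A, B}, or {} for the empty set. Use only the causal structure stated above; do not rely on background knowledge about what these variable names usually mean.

Variables eligible for adjustment (non-descendants of Education, excluding Education and Ability): {Income, Region, Tenure}.
Backdoor paths from Education to Ability:
  P1: Education <- Tenure -> Income -> UrbanRes -> Ability
  P2: Education <- Tenure -> Experience -> Ability
  P3: Education <- Income <- Tenure -> Experience -> Ability
  P4: Education <- Income -> UrbanRes -> Ability
The empty set is not sufficient: P1 (Education <- Tenure -> Income -> UrbanRes -> Ability) has no collider blocking it and no conditioned non-collider, so it is open.
Try {Income, Tenure}:
  P1: blocked at fork node Tenure ∈ conditioning set.
  P2: blocked at fork node Tenure ∈ conditioning set.
  P3: blocked at chain node Income ∈ conditioning set.
  P4: blocked at fork node Income ∈ conditioning set.
{Income, Tenure} contains no descendant of Education and blocks every backdoor path.
Every element of {Income, Tenure} is needed (dropping Income leaves P4 open; dropping Tenure leaves P2 open), so no proper subset is valid.
Among all size-2 subsets of the eligible variables, only {Income, Tenure} blocks every backdoor path, so it is the unique smallest valid adjustment set.

{Income, Tenure}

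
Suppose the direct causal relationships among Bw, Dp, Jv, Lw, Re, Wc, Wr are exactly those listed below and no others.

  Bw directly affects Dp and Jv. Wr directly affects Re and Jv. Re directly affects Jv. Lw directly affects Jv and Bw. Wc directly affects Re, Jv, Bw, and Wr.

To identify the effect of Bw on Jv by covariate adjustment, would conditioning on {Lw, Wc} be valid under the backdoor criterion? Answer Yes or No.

Backdoor paths from Bw to Jv (paths whose first edge points into Bw):
  P1: Bw <- Wc -> Wr -> Re -> Jv
  P2: Bw <- Wc -> Wr -> Jv
  P3: Bw <- Wc -> Re <- Wr -> Jv
  P4: Bw <- Wc -> Re -> Jv
  P5: Bw <- Wc -> Jv
  P6: Bw <- Lw -> Jv
Condition 1 (no descendant of Bw in the set): holds — descendants of Bw are {Dp, Jv}; none are in {Lw, Wc}.
Condition 2 (every backdoor path blocked by {Lw, Wc}):
  P1: blocked at fork node Wc ∈ conditioning set.
  P2: blocked at fork node Wc ∈ conditioning set.
  P3: blocked at fork node Wc ∈ conditioning set.
  P4: blocked at fork node Wc ∈ conditioning set.
  P5: blocked at fork node Wc ∈ conditioning set.
  P6: blocked at fork node Lw ∈ conditioning set.
{Lw, Wc} satisfies the backdoor criterion.

Yes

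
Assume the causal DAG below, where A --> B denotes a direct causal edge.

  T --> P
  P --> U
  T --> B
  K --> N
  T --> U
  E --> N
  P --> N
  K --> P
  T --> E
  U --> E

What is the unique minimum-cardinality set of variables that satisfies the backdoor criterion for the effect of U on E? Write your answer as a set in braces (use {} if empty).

{T}

Variables eligible for adjustment (non-descendants of U, excluding U and E): {B, K, P, T}.
Backdoor paths from U to E:
  P1: U <- T -> P <- K -> N <- E
  P2: U <- T -> P -> N <- E
  P3: U <- T -> E
  P4: U <- P <- T -> E
  P5: U <- P <- K -> N <- E
  P6: U <- P -> N <- E
The empty set is not sufficient: P3 (U <- T -> E) has no collider blocking it and no conditioned non-collider, so it is open.
Try {T}:
  P1: blocked at fork node T ∈ conditioning set.
  P2: blocked at fork node T ∈ conditioning set.
  P3: blocked at fork node T ∈ conditioning set.
  P4: blocked at fork node T ∈ conditioning set.
  P5: blocked at collider N (neither it nor any descendant is in the conditioning set).
  P6: blocked at collider N (neither it nor any descendant is in the conditioning set).
{T} contains no descendant of U and blocks every backdoor path.
No other singleton works — e.g. {K} leaves P3 open — so {T} is the unique smallest valid adjustment set.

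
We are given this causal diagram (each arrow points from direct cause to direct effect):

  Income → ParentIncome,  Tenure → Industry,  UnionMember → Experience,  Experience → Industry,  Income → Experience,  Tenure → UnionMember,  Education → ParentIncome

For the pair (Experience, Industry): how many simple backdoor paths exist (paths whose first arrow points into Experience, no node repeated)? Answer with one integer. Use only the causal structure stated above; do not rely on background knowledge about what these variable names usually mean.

A backdoor path from Experience to Industry is any simple undirected path whose first edge points into Experience (i.e. leaves Experience via a parent).
Parents of Experience: {Income, UnionMember}.
Enumerating:
  P1: Experience <- UnionMember <- Tenure -> Industry
That exhausts the simple backdoor paths. Count: 1.

1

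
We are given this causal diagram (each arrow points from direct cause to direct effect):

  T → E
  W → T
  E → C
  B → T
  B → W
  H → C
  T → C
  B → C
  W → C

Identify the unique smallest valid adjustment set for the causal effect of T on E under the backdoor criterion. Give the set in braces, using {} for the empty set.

Variables eligible for adjustment (non-descendants of T, excluding T and E): {B, H, W}.
Backdoor paths from T to E:
  P1: T <- B -> W -> C <- E
  P2: T <- B -> C <- E
  P3: T <- W <- B -> C <- E
  P4: T <- W -> C <- E
Each backdoor path contains an unconditioned collider, so every path is already blocked with the empty conditioning set:
  P1: blocked at collider C (neither it nor any descendant is in the conditioning set).
  P2: blocked at collider C (neither it nor any descendant is in the conditioning set).
  P3: blocked at collider C (neither it nor any descendant is in the conditioning set).
  P4: blocked at collider C (neither it nor any descendant is in the conditioning set).
The empty set is therefore the unique smallest valid set.

{}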